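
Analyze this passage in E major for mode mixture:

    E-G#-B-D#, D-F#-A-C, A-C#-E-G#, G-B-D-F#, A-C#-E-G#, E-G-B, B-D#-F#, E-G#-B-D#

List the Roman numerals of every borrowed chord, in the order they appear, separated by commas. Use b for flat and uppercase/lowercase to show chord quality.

bVII7, bIIImaj7, i

E major has the diatonic set E, F#m, G#m, A, B, C#m, D#dim. E–G#–B–D# = Emaj7, A–C#–E–G# = Amaj7 and B–D#–F# = B are all diatonic. D–F#–A–C doesn't fit — on degree 7 E major would have D#dim (vii°). D7 is the degree-7 chord of E minor, so it is the borrowed bVII7. But G–B–D–F# is foreign: the diatonic iii on degree 3 is G#m, whereas Gmaj7 comes from E minor. It is labeled bIIImaj7. E–G–B doesn't fit — on degree 1 E major would have E (I). Em is the degree-1 chord of E minor, so it is the borrowed i.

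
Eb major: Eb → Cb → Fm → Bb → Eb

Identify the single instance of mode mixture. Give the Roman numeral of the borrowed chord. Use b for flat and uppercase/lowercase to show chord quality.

The diatonic triads in Eb major are Eb, Fm, Gm, Ab, Bb, Cm, Ddim. Of the given chords, Eb, Fm and Bb are diatonic. Cb (Cb–Eb–Gb) is not: scale degree 6 in Eb major carries Cm (vi). In Eb minor the chord on that degree is Cb, so here it functions as bVI, borrowed from the parallel minor.

bVI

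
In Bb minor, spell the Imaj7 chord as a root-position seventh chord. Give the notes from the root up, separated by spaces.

Bb D F A

Imaj7 is built on scale degree 1, which is Bb in both Bb minor and its parallel. Stacking thirds in Bb major on Bb gives Bb–D–F–A.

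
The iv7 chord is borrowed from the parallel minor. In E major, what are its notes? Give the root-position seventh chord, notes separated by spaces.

A C E G

The root, A, is scale degree 4 — the same note in E major and E minor; only the chord quality changes. Building the minor-seventh chord from the parallel minor on A: A–C–E–G.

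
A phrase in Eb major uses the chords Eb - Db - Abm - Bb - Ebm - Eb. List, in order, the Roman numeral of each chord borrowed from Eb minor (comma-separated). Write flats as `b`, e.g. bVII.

bVII, iv, i

In Eb major the diatonic chords are Eb, Fm, Gm, Ab, Bb, Cm, Ddim. Eb and Bb both belong to that set. Db (Db–F–Ab) doesn't fit — on degree 7 Eb major would have Ddim (vii°). Db is the degree-7 chord of Eb minor, so it is the borrowed bVII. Abm (Ab–Cb–Eb) is not: scale degree 4 in Eb major carries Ab (IV). In Eb minor the chord on that degree is Abm, so here it functions as iv, borrowed from the parallel minor. But Ebm (Eb–Gb–Bb) is foreign: the diatonic I on degree 1 is Eb, whereas Ebm comes from Eb minor. It is labeled i.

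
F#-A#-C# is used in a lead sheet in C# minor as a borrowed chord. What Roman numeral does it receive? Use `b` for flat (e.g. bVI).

IV

The root F# is the diatonic 4th degree of C# minor; the borrowing shows in the chord quality. F#–A#–C# is a major chord — the form found in C# major, not the diatonic iv (F#m). Borrowed into C# minor it is written IV.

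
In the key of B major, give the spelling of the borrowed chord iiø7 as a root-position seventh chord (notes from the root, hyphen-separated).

C#-E-G-B

The root, C#, is scale degree 2 — the same note in B major and B minor; only the chord quality changes. Stacking thirds in B minor on C# gives C#–E–G–B.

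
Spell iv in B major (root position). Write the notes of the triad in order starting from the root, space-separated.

E G B

iv is built on scale degree 4, which is E in both B major and its parallel. Stacking thirds in B minor on E gives E–G–B.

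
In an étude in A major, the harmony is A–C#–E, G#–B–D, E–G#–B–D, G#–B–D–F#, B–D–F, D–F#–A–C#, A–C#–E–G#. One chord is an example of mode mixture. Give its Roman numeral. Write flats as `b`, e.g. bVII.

ii°

The diatonic triads in A major are A, Bm, C#m, D, E, F#m, G#dim. Of the given chords, A–C#–E = A, G#–B–D = G#dim, E–G#–B–D = E7, G#–B–D–F# = G#m7b5, D–F#–A–C# = Dmaj7 and A–C#–E–G# = Amaj7 are diatonic. B–D–F is not: scale degree 2 in A major carries Bm (ii). In A minor the chord on that degree is Bdim, so here it functions as ii°, borrowed from the parallel minor.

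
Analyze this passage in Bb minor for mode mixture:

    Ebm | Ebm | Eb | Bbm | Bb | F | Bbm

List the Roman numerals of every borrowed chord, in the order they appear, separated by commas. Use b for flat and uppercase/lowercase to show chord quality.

The diatonic triads in Bb minor (with V from harmonic minor) are Bbm, Cdim, Db, Ebm, F, Gb, Ab. Of the given chords, Ebm, Bbm and F are diatonic. Eb (Eb–G–Bb) doesn't fit — on degree 4 Bb minor would have Ebm (iv). Eb is the degree-4 chord of Bb major, so it is the borrowed IV. Bb (Bb–D–F) is not: scale degree 1 in Bb minor carries Bbm (i). In Bb major the chord on that degree is Bb, so here it functions as I, borrowed from the parallel major.

IV, I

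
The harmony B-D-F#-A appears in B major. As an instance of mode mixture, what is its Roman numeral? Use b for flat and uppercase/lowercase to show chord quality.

B is scale degree 1 in B major. B–D–F#–A is a minor-seventh chord — the form found in B minor, not the diatonic I (B). Borrowed into B major it is written i7.

i7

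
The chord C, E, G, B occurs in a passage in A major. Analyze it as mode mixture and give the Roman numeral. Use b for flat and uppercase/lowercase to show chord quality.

The root C is the lowered 3rd scale degree — diatonically A major has C# there. C–E–G–B is a major-seventh chord — the form found in A minor, not the diatonic iii (C#m). Borrowed into A major it is written bIIImaj7.

bIIImaj7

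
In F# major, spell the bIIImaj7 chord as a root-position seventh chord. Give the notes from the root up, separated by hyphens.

A-C#-E-G#

Scale degree 3 in F# major is A#. bIIImaj7 uses the lowered form, A, taken from F# minor. Building the major-seventh chord from the parallel minor on A: A–C#–E–G#.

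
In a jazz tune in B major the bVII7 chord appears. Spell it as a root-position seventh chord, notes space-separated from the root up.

Scale degree 7 in B major is A#. bVII7 uses the lowered form, A, taken from B minor. In B minor the chord on A is A–C#–E–G.

A C# E G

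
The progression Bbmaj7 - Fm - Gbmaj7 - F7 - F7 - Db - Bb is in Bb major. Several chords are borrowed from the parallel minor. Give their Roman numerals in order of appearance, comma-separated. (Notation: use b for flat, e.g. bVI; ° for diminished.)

v, bVImaj7, bIII

In Bb major the diatonic chords are Bb, Cm, Dm, Eb, F, Gm, Adim. Bbmaj7, F7 and Bb all belong to that set. Fm (F–Ab–C) is not: scale degree 5 in Bb major carries F (V). In Bb minor the chord on that degree is Fm, so here it functions as v, borrowed from the parallel minor. But Gbmaj7 (Gb–Bb–Db–F) is foreign: the diatonic vi on degree 6 is Gm, whereas Gbmaj7 comes from Bb minor. It is labeled bVImaj7. Db (Db–F–Ab) is not: scale degree 3 in Bb major carries Dm (iii). In Bb minor the chord on that degree is Db, so here it functions as bIII, borrowed from the parallel minor.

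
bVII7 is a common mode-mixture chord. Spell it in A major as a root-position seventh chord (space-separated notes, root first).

G B D F

Scale degree 7 in A major is G#. bVII7 uses the lowered form, G, taken from A minor. In A minor the chord on G is G–B–D–F.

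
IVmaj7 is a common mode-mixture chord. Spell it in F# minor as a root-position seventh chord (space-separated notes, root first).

B D# F# A#

The root, B, is scale degree 4 — the same note in F# minor and F# major; only the chord quality changes. Building the major-seventh chord from the parallel major on B: B–D#–F#–A#.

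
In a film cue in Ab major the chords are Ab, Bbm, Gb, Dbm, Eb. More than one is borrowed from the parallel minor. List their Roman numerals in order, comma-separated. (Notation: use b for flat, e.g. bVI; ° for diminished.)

bVII, iv

The diatonic triads in Ab major are Ab, Bbm, Cm, Db, Eb, Fm, Gdim. Ab, Bbm and Eb all belong to that set. But Gb (Gb–Bb–Db) is foreign: the diatonic vii° on degree 7 is Gdim, whereas Gb comes from Ab minor. It is labeled bVII. Dbm (Db–Fb–Ab) is not: scale degree 4 in Ab major carries Db (IV). In Ab minor the chord on that degree is Dbm, so here it functions as iv, borrowed from the parallel minor.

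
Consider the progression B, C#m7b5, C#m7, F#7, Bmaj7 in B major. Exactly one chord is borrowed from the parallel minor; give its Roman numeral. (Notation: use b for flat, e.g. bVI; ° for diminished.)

In B major the diatonic chords are B, C#m, D#m, E, F#, G#m, A#dim. B, C#m7, F#7 and Bmaj7 are all diatonic. C#m7b5 (C#–E–G–B) doesn't fit — on degree 2 B major would have C#m (ii). C#m7b5 is the degree-2 chord of B minor, so it is the borrowed iiø7.

iiø7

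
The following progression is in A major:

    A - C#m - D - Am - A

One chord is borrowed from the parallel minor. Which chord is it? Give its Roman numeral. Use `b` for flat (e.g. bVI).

i

The diatonic triads in A major are A, Bm, C#m, D, E, F#m, G#dim. A, C#m and D all belong to that set. Am (A–C–E) doesn't fit — on degree 1 A major would have A (I). Am is the degree-1 chord of A minor, so it is the borrowed i.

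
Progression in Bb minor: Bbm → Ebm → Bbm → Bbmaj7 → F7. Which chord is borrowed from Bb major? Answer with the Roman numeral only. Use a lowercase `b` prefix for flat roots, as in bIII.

The diatonic triads in Bb minor (with V from harmonic minor) are Bbm, Cdim, Db, Ebm, F, Gb, Ab. Bbm, Ebm and F7 are all diatonic. Bbmaj7 (Bb–D–F–A) is not: scale degree 1 in Bb minor carries Bbm (i). In Bb major the chord on that degree is Bbmaj7, so here it functions as Imaj7, borrowed from the parallel major.

Imaj7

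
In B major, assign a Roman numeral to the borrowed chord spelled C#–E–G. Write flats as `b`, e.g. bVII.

ii°

C# is scale degree 2 in B major. Diatonically B major has C#m (ii) on that degree; C#–E–G is instead the diminished chord native to B minor, so it takes the label ii°.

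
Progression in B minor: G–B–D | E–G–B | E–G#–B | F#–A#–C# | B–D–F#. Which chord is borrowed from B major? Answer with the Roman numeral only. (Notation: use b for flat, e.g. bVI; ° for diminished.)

The diatonic triads in B minor (with V from harmonic minor) are Bm, C#dim, D, Em, F#, G, A. Of the given chords, G–B–D = G, E–G–B = Em, F#–A#–C# = F# and B–D–F# = Bm are diatonic. E–G#–B is not: scale degree 4 in B minor carries Em (iv). In B major the chord on that degree is E, so here it functions as IV, borrowed from the parallel major.

IV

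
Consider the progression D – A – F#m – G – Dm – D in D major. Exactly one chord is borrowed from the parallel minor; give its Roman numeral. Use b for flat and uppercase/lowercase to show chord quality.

In D major the diatonic chords are D, Em, F#m, G, A, Bm, C#dim. D, A, F#m and G all belong to that set. Dm (D–F–A) is not: scale degree 1 in D major carries D (I). In D minor the chord on that degree is Dm, so here it functions as i, borrowed from the parallel minor.

i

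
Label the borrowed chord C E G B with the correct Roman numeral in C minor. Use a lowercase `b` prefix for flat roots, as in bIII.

C is scale degree 1 in C minor. The diatonic chord on degree 1 would be Cm (i), but C–E–G–B is the major-seventh chord from C major. As a borrowed chord it is labeled Imaj7.

Imaj7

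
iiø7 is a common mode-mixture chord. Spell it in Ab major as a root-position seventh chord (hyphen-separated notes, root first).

iiø7 is built on scale degree 2, which is Bb in both Ab major and its parallel. Stacking thirds in Ab minor on Bb gives Bb–Db–Fb–Ab.

Bb-Db-Fb-Ab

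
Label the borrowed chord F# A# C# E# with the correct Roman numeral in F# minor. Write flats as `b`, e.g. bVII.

Imaj7

The root F# is the diatonic 1st degree of F# minor; the borrowing shows in the chord quality. Diatonically F# minor has F#m (i) on that degree; F#–A#–C#–E# is instead the major-seventh chord native to F# major, so it takes the label Imaj7.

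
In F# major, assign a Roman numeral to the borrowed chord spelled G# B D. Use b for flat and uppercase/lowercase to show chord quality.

ii°

The root G# is the diatonic 2nd degree of F# major; the borrowing shows in the chord quality. The diatonic chord on degree 2 would be G#m (ii), but G#–B–D is the diminished chord from F# minor. As a borrowed chord it is labeled ii°.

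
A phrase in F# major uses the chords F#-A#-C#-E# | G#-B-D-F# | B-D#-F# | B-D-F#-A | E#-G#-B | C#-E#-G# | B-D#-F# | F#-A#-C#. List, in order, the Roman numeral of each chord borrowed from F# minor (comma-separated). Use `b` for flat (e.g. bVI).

iiø7, iv7

F# major has the diatonic set F#, G#m, A#m, B, C#, D#m, E#dim. F#–A#–C#–E# = F#maj7, B–D#–F# = B, E#–G#–B = E#dim, C#–E#–G# = C# and F#–A#–C# = F# are all diatonic. G#–B–D–F# is not: scale degree 2 in F# major carries G#m (ii). In F# minor the chord on that degree is G#m7b5, so here it functions as iiø7, borrowed from the parallel minor. But B–D–F#–A is foreign: the diatonic IV on degree 4 is B, whereas Bm7 comes from F# minor. It is labeled iv7.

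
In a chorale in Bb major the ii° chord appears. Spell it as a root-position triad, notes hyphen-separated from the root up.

ii° is built on scale degree 2, which is C in both Bb major and its parallel. Building the diminished chord from the parallel minor on C: C–Eb–Gb.

C-Eb-Gb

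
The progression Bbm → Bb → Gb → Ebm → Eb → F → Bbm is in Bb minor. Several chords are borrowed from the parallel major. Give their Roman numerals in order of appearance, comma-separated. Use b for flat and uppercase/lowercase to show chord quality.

In Bb minor (with V from harmonic minor) the diatonic chords are Bbm, Cdim, Db, Ebm, F, Gb, Ab. Bbm, Gb, Ebm and F all belong to that set. Bb (Bb–D–F) doesn't fit — on degree 1 Bb minor would have Bbm (i). Bb is the degree-1 chord of Bb major, so it is the borrowed I. Eb (Eb–G–Bb) is not: scale degree 4 in Bb minor carries Ebm (iv). In Bb major the chord on that degree is Eb, so here it functions as IV, borrowed from the parallel major.

I, IV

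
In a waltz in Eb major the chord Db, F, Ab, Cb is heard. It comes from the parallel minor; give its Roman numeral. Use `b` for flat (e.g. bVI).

The root Db is the lowered 7th scale degree — diatonically Eb major has D there. The diatonic chord on degree 7 would be Ddim (vii°), but Db–F–Ab–Cb is the dominant-seventh chord from Eb minor. As a borrowed chord it is labeled bVII7.

bVII7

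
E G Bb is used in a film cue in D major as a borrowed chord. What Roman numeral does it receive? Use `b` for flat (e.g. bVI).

ii°

The root E is the diatonic 2nd degree of D major; the borrowing shows in the chord quality. The diatonic chord on degree 2 would be Em (ii), but E–G–Bb is the diminished chord from D minor. As a borrowed chord it is labeled ii°.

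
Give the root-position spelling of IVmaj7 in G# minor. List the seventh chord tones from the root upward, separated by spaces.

C# E# G# B#

The root, C#, is scale degree 4 — the same note in G# minor and G# major; only the chord quality changes. In G# major the chord on C# is C#–E#–G#–B#.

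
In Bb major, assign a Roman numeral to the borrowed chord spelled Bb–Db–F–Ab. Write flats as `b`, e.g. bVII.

Bb is scale degree 1 in Bb major. The diatonic chord on degree 1 would be Bb (I), but Bb–Db–F–Ab is the minor-seventh chord from Bb minor. As a borrowed chord it is labeled i7.

i7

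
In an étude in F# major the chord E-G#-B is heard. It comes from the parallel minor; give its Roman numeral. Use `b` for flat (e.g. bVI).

bVII

In F# major scale degree 7 is E#; E is its lowered form, from F# minor. The diatonic chord on degree 7 would be E#dim (vii°), but E–G#–B is the major chord from F# minor. As a borrowed chord it is labeled bVII.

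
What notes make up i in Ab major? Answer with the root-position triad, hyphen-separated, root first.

i is built on scale degree 1, which is Ab in both Ab major and its parallel. Building the minor chord from the parallel minor on Ab: Ab–Cb–Eb.

Ab-Cb-Eb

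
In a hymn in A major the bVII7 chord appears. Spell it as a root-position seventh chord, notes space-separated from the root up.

G B D F

The root of bVII7 is the lowered 7th degree: G# becomes G. Building the dominant-seventh chord from the parallel minor on G: G–B–D–F.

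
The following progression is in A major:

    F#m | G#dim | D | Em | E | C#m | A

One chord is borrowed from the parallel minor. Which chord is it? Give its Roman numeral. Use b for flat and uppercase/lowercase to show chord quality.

v

A major has the diatonic set A, Bm, C#m, D, E, F#m, G#dim. F#m, G#dim, D, E, C#m and A are all diatonic. Em (E–G–B) is not: scale degree 5 in A major carries E (V). In A minor the chord on that degree is Em, so here it functions as v, borrowed from the parallel minor.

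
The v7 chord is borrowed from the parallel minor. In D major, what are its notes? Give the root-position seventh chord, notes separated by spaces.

The root, A, is scale degree 5 — the same note in D major and D minor; only the chord quality changes. In D minor the chord on A is A–C–E–G.

A C E G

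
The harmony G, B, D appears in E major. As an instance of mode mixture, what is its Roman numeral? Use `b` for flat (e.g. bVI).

G is the lowered form of scale degree 3 in E major (the diatonic degree 3 is G#). G–B–D is a major chord — the form found in E minor, not the diatonic iii (G#m). Borrowed into E major it is written bIII.

bIII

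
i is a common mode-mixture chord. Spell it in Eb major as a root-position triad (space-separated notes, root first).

Eb Gb Bb

The root, Eb, is scale degree 1 — the same note in Eb major and Eb minor; only the chord quality changes. Building the minor chord from the parallel minor on Eb: Eb–Gb–Bb.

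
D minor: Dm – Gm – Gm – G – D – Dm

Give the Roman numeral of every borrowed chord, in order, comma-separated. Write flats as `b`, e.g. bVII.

IV, I

In D minor (with V from harmonic minor) the diatonic chords are Dm, Edim, F, Gm, A, Bb, C. Of the given chords, Dm and Gm are diatonic. G (G–B–D) doesn't fit — on degree 4 D minor would have Gm (iv). G is the degree-4 chord of D major, so it is the borrowed IV. D (D–F#–A) doesn't fit — on degree 1 D minor would have Dm (i). D is the degree-1 chord of D major, so it is the borrowed I.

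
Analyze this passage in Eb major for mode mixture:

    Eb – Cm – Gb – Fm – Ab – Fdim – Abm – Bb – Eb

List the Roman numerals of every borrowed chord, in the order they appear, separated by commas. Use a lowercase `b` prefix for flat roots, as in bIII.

Eb major has the diatonic set Eb, Fm, Gm, Ab, Bb, Cm, Ddim. Eb, Cm, Fm, Ab and Bb are all diatonic. Gb (Gb–Bb–Db) doesn't fit — on degree 3 Eb major would have Gm (iii). Gb is the degree-3 chord of Eb minor, so it is the borrowed bIII. Fdim (F–Ab–Cb) is not: scale degree 2 in Eb major carries Fm (ii). In Eb minor the chord on that degree is Fdim, so here it functions as ii°, borrowed from the parallel minor. But Abm (Ab–Cb–Eb) is foreign: the diatonic IV on degree 4 is Ab, whereas Abm comes from Eb minor. It is labeled iv.

bIII, ii°, iv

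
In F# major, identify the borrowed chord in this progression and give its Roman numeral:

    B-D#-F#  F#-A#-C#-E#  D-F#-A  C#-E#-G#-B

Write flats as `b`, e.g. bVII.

bVI

The diatonic triads in F# major are F#, G#m, A#m, B, C#, D#m, E#dim. B–D#–F# = B, F#–A#–C#–E# = F#maj7 and C#–E#–G#–B = C#7 are all diatonic. D–F#–A doesn't fit — on degree 6 F# major would have D#m (vi). D is the degree-6 chord of F# minor, so it is the borrowed bVI.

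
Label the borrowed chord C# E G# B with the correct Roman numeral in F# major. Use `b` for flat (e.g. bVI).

The root C# is the diatonic 5th degree of F# major; the borrowing shows in the chord quality. C#–E–G#–B is a minor-seventh chord — the form found in F# minor, not the diatonic V (C#). Borrowed into F# major it is written v7.

v7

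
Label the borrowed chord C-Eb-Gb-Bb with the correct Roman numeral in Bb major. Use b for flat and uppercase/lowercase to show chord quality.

iiø7

The root C is the diatonic 2nd degree of Bb major; the borrowing shows in the chord quality. C–Eb–Gb–Bb is a half-diminished-seventh chord — the form found in Bb minor, not the diatonic ii (Cm). Borrowed into Bb major it is written iiø7.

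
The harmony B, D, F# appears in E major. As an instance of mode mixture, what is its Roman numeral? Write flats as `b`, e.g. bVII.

v

B is scale degree 5 in E major. Diatonically E major has B (V) on that degree; B–D–F# is instead the minor chord native to E minor, so it takes the label v.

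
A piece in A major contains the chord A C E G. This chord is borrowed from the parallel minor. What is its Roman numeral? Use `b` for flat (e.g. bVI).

The root A is the diatonic 1st degree of A major; the borrowing shows in the chord quality. Diatonically A major has A (I) on that degree; A–C–E–G is instead the minor-seventh chord native to A minor, so it takes the label i7.

i7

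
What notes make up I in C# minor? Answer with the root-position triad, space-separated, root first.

C# E# G#

I is built on scale degree 1, which is C# in both C# minor and its parallel. In C# major the chord on C# is C#–E#–G#.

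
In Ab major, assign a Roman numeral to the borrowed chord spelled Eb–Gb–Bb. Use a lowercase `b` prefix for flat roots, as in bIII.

The root Eb is the diatonic 5th degree of Ab major; the borrowing shows in the chord quality. Diatonically Ab major has Eb (V) on that degree; Eb–Gb–Bb is instead the minor chord native to Ab minor, so it takes the label v.

v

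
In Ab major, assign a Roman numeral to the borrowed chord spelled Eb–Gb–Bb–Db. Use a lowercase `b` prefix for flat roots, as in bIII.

Eb is scale degree 5 in Ab major. Eb–Gb–Bb–Db is a minor-seventh chord — the form found in Ab minor, not the diatonic V (Eb). Borrowed into Ab major it is written v7.

v7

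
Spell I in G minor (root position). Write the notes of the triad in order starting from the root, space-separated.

G B D

I is built on scale degree 1, which is G in both G minor and its parallel. Building the major chord from the parallel major on G: G–B–D.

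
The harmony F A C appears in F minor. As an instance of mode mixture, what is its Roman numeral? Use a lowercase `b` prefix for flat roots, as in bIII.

F is scale degree 1 in F minor. Diatonically F minor has Fm (i) on that degree; F–A–C is instead the major chord native to F major, so it takes the label I.

I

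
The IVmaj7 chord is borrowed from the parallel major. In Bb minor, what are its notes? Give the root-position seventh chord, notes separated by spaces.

The root, Eb, is scale degree 4 — the same note in Bb minor and Bb major; only the chord quality changes. Building the major-seventh chord from the parallel major on Eb: Eb–G–Bb–D.

Eb G Bb D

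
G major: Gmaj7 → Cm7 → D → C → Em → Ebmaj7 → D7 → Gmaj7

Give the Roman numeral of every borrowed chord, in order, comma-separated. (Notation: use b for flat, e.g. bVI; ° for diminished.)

iv7, bVImaj7

G major has the diatonic set G, Am, Bm, C, D, Em, F#dim. Of the given chords, Gmaj7, D, C, Em and D7 are diatonic. Cm7 (C–Eb–G–Bb) is not: scale degree 4 in G major carries C (IV). In G minor the chord on that degree is Cm7, so here it functions as iv7, borrowed from the parallel minor. But Ebmaj7 (Eb–G–Bb–D) is foreign: the diatonic vi on degree 6 is Em, whereas Ebmaj7 comes from G minor. It is labeled bVImaj7.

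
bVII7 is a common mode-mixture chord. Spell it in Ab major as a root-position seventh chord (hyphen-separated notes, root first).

bVII7 is built on the lowered scale degree 7. In Ab major degree 7 is G; lowered it becomes Gb. Stacking thirds in Ab minor on Gb gives Gb–Bb–Db–Fb.

Gb-Bb-Db-Fb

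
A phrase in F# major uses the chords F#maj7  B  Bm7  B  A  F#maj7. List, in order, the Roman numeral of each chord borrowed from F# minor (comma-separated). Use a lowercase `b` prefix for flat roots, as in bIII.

In F# major the diatonic chords are F#, G#m, A#m, B, C#, D#m, E#dim. F#maj7 and B are both diatonic. Bm7 (B–D–F#–A) is not: scale degree 4 in F# major carries B (IV). In F# minor the chord on that degree is Bm7, so here it functions as iv7, borrowed from the parallel minor. A (A–C#–E) doesn't fit — on degree 3 F# major would have A#m (iii). A is the degree-3 chord of F# minor, so it is the borrowed bIII.

iv7, bIII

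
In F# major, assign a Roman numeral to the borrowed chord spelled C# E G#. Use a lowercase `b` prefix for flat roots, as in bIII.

v

C# is scale degree 5 in F# major. Diatonically F# major has C# (V) on that degree; C#–E–G# is instead the minor chord native to F# minor, so it takes the label v.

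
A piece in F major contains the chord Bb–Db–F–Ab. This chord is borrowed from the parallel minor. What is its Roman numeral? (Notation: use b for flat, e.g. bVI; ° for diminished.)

Bb is scale degree 4 in F major. Bb–Db–F–Ab is a minor-seventh chord — the form found in F minor, not the diatonic IV (Bb). Borrowed into F major it is written iv7.

iv7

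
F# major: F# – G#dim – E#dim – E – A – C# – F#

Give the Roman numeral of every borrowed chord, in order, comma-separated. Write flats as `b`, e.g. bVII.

ii°, bVII, bIII

In F# major the diatonic chords are F#, G#m, A#m, B, C#, D#m, E#dim. F#, E#dim and C# are all diatonic. G#dim (G#–B–D) doesn't fit — on degree 2 F# major would have G#m (ii). G#dim is the degree-2 chord of F# minor, so it is the borrowed ii°. E (E–G#–B) is not: scale degree 7 in F# major carries E#dim (vii°). In F# minor the chord on that degree is E, so here it functions as bVII, borrowed from the parallel minor. A (A–C#–E) doesn't fit — on degree 3 F# major would have A#m (iii). A is the degree-3 chord of F# minor, so it is the borrowed bIII.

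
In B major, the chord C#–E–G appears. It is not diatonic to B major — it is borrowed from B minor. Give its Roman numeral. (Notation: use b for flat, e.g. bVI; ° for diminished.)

C# is scale degree 2 in B major. Diatonically B major has C#m (ii) on that degree; C#–E–G is instead the diminished chord native to B minor, so it takes the label ii°.

ii°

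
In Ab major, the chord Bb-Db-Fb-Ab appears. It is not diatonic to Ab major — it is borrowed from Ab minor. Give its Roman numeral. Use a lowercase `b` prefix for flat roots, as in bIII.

iiø7

Bb is scale degree 2 in Ab major. The diatonic chord on degree 2 would be Bbm (ii), but Bb–Db–Fb–Ab is the half-diminished-seventh chord from Ab minor. As a borrowed chord it is labeled iiø7.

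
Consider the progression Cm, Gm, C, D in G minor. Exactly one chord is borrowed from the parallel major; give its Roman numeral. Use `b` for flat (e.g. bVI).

IV

In G minor (with V from harmonic minor) the diatonic chords are Gm, Adim, Bb, Cm, D, Eb, F. Cm, Gm and D are all diatonic. C (C–E–G) is not: scale degree 4 in G minor carries Cm (iv). In G major the chord on that degree is C, so here it functions as IV, borrowed from the parallel major.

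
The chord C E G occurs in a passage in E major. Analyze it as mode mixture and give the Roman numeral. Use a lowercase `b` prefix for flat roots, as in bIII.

bVI

The root C is the lowered 6th scale degree — diatonically E major has C# there. The diatonic chord on degree 6 would be C#m (vi), but C–E–G is the major chord from E minor. As a borrowed chord it is labeled bVI.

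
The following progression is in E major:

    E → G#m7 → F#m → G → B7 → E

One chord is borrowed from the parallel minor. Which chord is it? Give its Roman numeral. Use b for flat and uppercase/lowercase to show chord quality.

bIII

The diatonic triads in E major are E, F#m, G#m, A, B, C#m, D#dim. E, G#m7, F#m and B7 all belong to that set. G (G–B–D) doesn't fit — on degree 3 E major would have G#m (iii). G is the degree-3 chord of E minor, so it is the borrowed bIII.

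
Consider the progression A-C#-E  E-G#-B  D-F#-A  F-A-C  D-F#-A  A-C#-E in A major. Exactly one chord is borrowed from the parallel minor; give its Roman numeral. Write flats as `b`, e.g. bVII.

A major has the diatonic set A, Bm, C#m, D, E, F#m, G#dim. A–C#–E = A, E–G#–B = E and D–F#–A = D are all diatonic. But F–A–C is foreign: the diatonic vi on degree 6 is F#m, whereas F comes from A minor. It is labeled bVI.

bVI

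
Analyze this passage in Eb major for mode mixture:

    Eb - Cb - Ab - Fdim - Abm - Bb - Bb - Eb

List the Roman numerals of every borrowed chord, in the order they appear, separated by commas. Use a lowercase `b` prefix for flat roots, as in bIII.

bVI, ii°, iv

Eb major has the diatonic set Eb, Fm, Gm, Ab, Bb, Cm, Ddim. Of the given chords, Eb, Ab and Bb are diatonic. But Cb (Cb–Eb–Gb) is foreign: the diatonic vi on degree 6 is Cm, whereas Cb comes from Eb minor. It is labeled bVI. But Fdim (F–Ab–Cb) is foreign: the diatonic ii on degree 2 is Fm, whereas Fdim comes from Eb minor. It is labeled ii°. Abm (Ab–Cb–Eb) is not: scale degree 4 in Eb major carries Ab (IV). In Eb minor the chord on that degree is Abm, so here it functions as iv, borrowed from the parallel minor.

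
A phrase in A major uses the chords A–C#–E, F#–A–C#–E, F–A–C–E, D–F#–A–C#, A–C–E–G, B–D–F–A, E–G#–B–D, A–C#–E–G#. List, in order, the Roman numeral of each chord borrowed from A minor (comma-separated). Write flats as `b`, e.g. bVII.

bVImaj7, i7, iiø7

A major has the diatonic set A, Bm, C#m, D, E, F#m, G#dim. Of the given chords, A–C#–E = A, F#–A–C#–E = F#m7, D–F#–A–C# = Dmaj7, E–G#–B–D = E7 and A–C#–E–G# = Amaj7 are diatonic. F–A–C–E doesn't fit — on degree 6 A major would have F#m (vi). Fmaj7 is the degree-6 chord of A minor, so it is the borrowed bVImaj7. A–C–E–G doesn't fit — on degree 1 A major would have A (I). Am7 is the degree-1 chord of A minor, so it is the borrowed i7. B–D–F–A doesn't fit — on degree 2 A major would have Bm (ii). Bm7b5 is the degree-2 chord of A minor, so it is the borrowed iiø7.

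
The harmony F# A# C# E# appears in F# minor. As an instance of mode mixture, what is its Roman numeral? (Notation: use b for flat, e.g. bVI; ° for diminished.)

Imaj7

F# is scale degree 1 in F# minor. The diatonic chord on degree 1 would be F#m (i), but F#–A#–C#–E# is the major-seventh chord from F# major. As a borrowed chord it is labeled Imaj7.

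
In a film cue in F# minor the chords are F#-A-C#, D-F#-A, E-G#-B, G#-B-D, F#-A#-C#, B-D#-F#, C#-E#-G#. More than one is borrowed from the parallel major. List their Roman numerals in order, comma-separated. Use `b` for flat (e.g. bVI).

I, IV

The diatonic triads in F# minor (with V from harmonic minor) are F#m, G#dim, A, Bm, C#, D, E. F#–A–C# = F#m, D–F#–A = D, E–G#–B = E, G#–B–D = G#dim and C#–E#–G# = C# all belong to that set. F#–A#–C# is not: scale degree 1 in F# minor carries F#m (i). In F# major the chord on that degree is F#, so here it functions as I, borrowed from the parallel major. But B–D#–F# is foreign: the diatonic iv on degree 4 is Bm, whereas B comes from F# major. It is labeled IV.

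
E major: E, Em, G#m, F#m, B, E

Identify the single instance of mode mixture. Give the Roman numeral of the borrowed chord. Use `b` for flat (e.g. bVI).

i

In E major the diatonic chords are E, F#m, G#m, A, B, C#m, D#dim. E, G#m, F#m and B all belong to that set. But Em (E–G–B) is foreign: the diatonic I on degree 1 is E, whereas Em comes from E minor. It is labeled i.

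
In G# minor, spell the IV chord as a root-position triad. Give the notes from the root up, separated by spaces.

IV is built on scale degree 4, which is C# in both G# minor and its parallel. Stacking thirds in G# major on C# gives C#–E#–G#.

C# E# G#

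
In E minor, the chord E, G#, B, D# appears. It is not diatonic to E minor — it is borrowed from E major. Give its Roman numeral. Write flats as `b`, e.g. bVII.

E is scale degree 1 in E minor. The diatonic chord on degree 1 would be Em (i), but E–G#–B–D# is the major-seventh chord from E major. As a borrowed chord it is labeled Imaj7.

Imaj7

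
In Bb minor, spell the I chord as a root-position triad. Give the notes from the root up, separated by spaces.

The root, Bb, is scale degree 1 — the same note in Bb minor and Bb major; only the chord quality changes. In Bb major the chord on Bb is Bb–D–F.

Bb D F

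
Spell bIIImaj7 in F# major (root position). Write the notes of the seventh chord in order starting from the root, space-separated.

bIIImaj7 is built on the lowered scale degree 3. In F# major degree 3 is A#; lowered it becomes A. Building the major-seventh chord from the parallel minor on A: A–C#–E–G#.

A C# E G#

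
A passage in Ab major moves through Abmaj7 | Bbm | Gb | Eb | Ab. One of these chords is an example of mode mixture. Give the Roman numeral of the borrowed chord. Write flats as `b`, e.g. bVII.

bVII

In Ab major the diatonic chords are Ab, Bbm, Cm, Db, Eb, Fm, Gdim. Abmaj7, Bbm, Eb and Ab are all diatonic. Gb (Gb–Bb–Db) is not: scale degree 7 in Ab major carries Gdim (vii°). In Ab minor the chord on that degree is Gb, so here it functions as bVII, borrowed from the parallel minor.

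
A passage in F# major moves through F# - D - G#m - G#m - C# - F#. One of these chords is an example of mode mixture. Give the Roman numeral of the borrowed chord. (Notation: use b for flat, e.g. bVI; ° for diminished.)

The diatonic triads in F# major are F#, G#m, A#m, B, C#, D#m, E#dim. F#, G#m and C# all belong to that set. But D (D–F#–A) is foreign: the diatonic vi on degree 6 is D#m, whereas D comes from F# minor. It is labeled bVI.

bVI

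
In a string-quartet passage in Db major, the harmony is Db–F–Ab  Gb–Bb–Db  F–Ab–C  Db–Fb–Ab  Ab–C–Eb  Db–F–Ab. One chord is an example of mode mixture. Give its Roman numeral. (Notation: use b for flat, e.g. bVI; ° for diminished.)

In Db major the diatonic chords are Db, Ebm, Fm, Gb, Ab, Bbm, Cdim. Of the given chords, Db–F–Ab = Db, Gb–Bb–Db = Gb, F–Ab–C = Fm and Ab–C–Eb = Ab are diatonic. Db–Fb–Ab is not: scale degree 1 in Db major carries Db (I). In Db minor the chord on that degree is Dbm, so here it functions as i, borrowed from the parallel minor.

i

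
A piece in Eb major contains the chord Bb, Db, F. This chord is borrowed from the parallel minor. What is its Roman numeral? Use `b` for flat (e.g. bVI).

v

The root Bb is the diatonic 5th degree of Eb major; the borrowing shows in the chord quality. Diatonically Eb major has Bb (V) on that degree; Bb–Db–F is instead the minor chord native to Eb minor, so it takes the label v.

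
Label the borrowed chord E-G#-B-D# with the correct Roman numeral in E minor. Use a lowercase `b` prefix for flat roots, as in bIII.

Imaj7

E is scale degree 1 in E minor. E–G#–B–D# is a major-seventh chord — the form found in E major, not the diatonic i (Em). Borrowed into E minor it is written Imaj7.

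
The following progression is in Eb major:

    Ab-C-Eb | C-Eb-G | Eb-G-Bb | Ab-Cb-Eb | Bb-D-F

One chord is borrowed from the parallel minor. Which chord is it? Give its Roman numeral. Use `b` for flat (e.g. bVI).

iv

Eb major has the diatonic set Eb, Fm, Gm, Ab, Bb, Cm, Ddim. Of the given chords, Ab–C–Eb = Ab, C–Eb–G = Cm, Eb–G–Bb = Eb and Bb–D–F = Bb are diatonic. But Ab–Cb–Eb is foreign: the diatonic IV on degree 4 is Ab, whereas Abm comes from Eb minor. It is labeled iv.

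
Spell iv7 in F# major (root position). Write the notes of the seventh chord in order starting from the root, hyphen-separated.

B-D-F#-A

The root, B, is scale degree 4 — the same note in F# major and F# minor; only the chord quality changes. Building the minor-seventh chord from the parallel minor on B: B–D–F#–A.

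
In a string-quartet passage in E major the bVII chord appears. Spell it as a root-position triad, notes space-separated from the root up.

Scale degree 7 in E major is D#. bVII uses the lowered form, D, taken from E minor. Building the major chord from the parallel minor on D: D–F#–A.

D F# A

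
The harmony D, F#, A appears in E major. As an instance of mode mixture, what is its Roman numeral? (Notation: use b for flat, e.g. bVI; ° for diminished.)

bVII

The root D is the lowered 7th scale degree — diatonically E major has D# there. Diatonically E major has D#dim (vii°) on that degree; D–F#–A is instead the major chord native to E minor, so it takes the label bVII.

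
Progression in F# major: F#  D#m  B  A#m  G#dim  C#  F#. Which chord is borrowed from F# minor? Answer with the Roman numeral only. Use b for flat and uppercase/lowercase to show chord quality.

ii°

F# major has the diatonic set F#, G#m, A#m, B, C#, D#m, E#dim. F#, D#m, B, A#m and C# are all diatonic. But G#dim (G#–B–D) is foreign: the diatonic ii on degree 2 is G#m, whereas G#dim comes from F# minor. It is labeled ii°.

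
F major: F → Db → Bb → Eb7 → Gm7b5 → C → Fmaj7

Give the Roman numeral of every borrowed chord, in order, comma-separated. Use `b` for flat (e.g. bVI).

In F major the diatonic chords are F, Gm, Am, Bb, C, Dm, Edim. Of the given chords, F, Bb, C and Fmaj7 are diatonic. But Db (Db–F–Ab) is foreign: the diatonic vi on degree 6 is Dm, whereas Db comes from F minor. It is labeled bVI. But Eb7 (Eb–G–Bb–Db) is foreign: the diatonic vii° on degree 7 is Edim, whereas Eb7 comes from F minor. It is labeled bVII7. Gm7b5 (G–Bb–Db–F) is not: scale degree 2 in F major carries Gm (ii). In F minor the chord on that degree is Gm7b5, so here it functions as iiø7, borrowed from the parallel minor.

bVI, bVII7, iiø7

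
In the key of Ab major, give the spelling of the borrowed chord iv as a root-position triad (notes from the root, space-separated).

Db Fb Ab

The root, Db, is scale degree 4 — the same note in Ab major and Ab minor; only the chord quality changes. Stacking thirds in Ab minor on Db gives Db–Fb–Ab.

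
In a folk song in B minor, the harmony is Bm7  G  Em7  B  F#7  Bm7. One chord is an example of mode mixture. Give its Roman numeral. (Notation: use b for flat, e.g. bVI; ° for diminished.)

In B minor (with V from harmonic minor) the diatonic chords are Bm, C#dim, D, Em, F#, G, A. Bm7, G, Em7 and F#7 are all diatonic. B (B–D#–F#) doesn't fit — on degree 1 B minor would have Bm (i). B is the degree-1 chord of B major, so it is the borrowed I.

I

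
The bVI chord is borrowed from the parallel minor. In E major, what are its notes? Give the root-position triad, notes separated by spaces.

C E G

The root of bVI is the lowered 6th degree: C# becomes C. In E minor the chord on C is C–E–G.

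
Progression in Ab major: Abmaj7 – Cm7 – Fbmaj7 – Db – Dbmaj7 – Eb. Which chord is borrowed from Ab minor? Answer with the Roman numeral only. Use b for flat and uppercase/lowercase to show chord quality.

bVImaj7

The diatonic triads in Ab major are Ab, Bbm, Cm, Db, Eb, Fm, Gdim. Abmaj7, Cm7, Db, Dbmaj7 and Eb are all diatonic. But Fbmaj7 (Fb–Ab–Cb–Eb) is foreign: the diatonic vi on degree 6 is Fm, whereas Fbmaj7 comes from Ab minor. It is labeled bVImaj7.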